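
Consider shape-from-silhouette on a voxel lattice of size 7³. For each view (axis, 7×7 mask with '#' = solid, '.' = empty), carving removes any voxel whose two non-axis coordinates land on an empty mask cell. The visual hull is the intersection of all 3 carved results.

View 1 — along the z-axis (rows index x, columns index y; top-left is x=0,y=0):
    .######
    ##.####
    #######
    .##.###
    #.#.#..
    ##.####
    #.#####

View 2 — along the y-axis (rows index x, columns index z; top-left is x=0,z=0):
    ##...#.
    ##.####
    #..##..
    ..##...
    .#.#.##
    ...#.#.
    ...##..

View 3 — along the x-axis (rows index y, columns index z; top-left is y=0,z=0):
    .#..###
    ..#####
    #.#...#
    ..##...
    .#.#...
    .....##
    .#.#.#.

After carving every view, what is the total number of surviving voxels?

|visual hull| = 52

full grid |V| = 343
V1 z: intersect with XY mask (39 set) -- 273 left
V2 y: intersect with XZ mask (22 set) -- 121 left
V3 x: intersect with YZ mask (21 set) -- 52 left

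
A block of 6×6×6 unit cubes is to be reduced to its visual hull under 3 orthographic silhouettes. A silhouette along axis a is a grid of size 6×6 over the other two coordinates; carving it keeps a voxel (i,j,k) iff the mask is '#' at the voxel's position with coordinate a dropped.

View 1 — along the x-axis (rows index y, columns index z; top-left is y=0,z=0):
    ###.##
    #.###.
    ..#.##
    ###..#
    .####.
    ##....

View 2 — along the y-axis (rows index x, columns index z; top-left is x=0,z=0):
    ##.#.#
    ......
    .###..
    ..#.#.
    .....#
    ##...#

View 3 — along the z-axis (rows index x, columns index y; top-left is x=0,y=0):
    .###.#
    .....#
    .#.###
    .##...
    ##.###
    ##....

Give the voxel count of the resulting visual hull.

|visual hull| = 26

before carving: 216 voxels (6×6×6)
carve view 1 (along x, YZ-mask fill 22/36): 132 voxels remain
carve view 2 (along y, XZ-mask fill 13/36): 47 voxels remain
carve view 3 (along z, XY-mask fill 18/36): 26 voxels remain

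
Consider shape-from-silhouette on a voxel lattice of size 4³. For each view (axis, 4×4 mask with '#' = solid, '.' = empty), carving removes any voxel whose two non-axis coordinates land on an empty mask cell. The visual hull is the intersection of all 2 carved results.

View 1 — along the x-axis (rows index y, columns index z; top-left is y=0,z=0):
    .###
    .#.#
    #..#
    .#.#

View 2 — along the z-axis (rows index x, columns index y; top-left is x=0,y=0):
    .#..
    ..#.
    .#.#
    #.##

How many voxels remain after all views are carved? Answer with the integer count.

voxel count = 15

before carving: 64 voxels (4×4×4)
V1 x: intersect with YZ mask (9 set) -- 36 left
V2 z: intersect with XY mask (7 set) -- 15 left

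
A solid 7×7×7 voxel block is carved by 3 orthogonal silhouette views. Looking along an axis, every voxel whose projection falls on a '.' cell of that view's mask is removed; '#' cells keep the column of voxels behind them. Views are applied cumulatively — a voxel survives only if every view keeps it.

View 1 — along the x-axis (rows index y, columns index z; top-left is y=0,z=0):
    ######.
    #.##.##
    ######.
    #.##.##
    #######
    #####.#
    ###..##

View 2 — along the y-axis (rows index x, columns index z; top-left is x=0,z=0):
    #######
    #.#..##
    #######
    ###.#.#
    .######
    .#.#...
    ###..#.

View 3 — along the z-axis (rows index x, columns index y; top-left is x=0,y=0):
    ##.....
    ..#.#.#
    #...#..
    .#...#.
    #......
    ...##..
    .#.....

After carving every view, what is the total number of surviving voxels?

remaining voxels: 54

start: 7×7×7 = 343 voxels
after view 1 [x-axis, 40 of 49 cells solid] → remaining = 280
after view 2 [y-axis, 35 of 49 cells solid] → remaining = 202
after view 3 [z-axis, 13 of 49 cells solid] → remaining = 54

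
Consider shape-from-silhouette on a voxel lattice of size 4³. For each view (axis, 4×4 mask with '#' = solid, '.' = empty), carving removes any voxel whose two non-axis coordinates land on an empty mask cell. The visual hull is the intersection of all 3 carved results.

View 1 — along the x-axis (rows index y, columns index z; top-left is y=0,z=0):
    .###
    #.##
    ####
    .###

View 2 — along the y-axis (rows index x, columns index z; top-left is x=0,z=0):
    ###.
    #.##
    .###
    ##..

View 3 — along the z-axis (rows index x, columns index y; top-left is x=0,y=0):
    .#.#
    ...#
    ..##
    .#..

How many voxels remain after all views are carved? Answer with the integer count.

13 voxels

start: 4×4×4 = 64 voxels
after view 1 [x-axis, 13 of 16 cells solid] → remaining = 52
after view 2 [y-axis, 11 of 16 cells solid] → remaining = 35
after view 3 [z-axis, 6 of 16 cells solid] → remaining = 13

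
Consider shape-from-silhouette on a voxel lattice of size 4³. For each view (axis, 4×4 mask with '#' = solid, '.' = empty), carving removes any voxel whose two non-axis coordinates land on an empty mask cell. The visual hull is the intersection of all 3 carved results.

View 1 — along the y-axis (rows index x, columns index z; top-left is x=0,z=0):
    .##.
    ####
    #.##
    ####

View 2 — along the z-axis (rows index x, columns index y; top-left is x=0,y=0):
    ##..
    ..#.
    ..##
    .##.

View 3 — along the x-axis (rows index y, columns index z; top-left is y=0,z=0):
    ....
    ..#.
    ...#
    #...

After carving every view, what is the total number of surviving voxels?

6 voxels

before carving: 64 voxels (4×4×4)
V1 y: intersect with XZ mask (13 set) -- 52 left
V2 z: intersect with XY mask (7 set) -- 22 left
V3 x: intersect with YZ mask (3 set) -- 6 left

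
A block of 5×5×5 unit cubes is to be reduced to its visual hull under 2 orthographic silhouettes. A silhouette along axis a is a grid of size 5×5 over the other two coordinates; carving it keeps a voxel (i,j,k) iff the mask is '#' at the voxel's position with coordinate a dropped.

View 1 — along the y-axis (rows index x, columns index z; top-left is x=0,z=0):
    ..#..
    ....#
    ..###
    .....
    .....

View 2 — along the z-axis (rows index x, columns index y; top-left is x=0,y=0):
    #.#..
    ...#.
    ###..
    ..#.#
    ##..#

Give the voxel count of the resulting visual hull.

full grid |V| = 125
after view 1 [y-axis, 5 of 25 cells solid] → remaining = 25
after view 2 [z-axis, 11 of 25 cells solid] → remaining = 12

|visual hull| = 12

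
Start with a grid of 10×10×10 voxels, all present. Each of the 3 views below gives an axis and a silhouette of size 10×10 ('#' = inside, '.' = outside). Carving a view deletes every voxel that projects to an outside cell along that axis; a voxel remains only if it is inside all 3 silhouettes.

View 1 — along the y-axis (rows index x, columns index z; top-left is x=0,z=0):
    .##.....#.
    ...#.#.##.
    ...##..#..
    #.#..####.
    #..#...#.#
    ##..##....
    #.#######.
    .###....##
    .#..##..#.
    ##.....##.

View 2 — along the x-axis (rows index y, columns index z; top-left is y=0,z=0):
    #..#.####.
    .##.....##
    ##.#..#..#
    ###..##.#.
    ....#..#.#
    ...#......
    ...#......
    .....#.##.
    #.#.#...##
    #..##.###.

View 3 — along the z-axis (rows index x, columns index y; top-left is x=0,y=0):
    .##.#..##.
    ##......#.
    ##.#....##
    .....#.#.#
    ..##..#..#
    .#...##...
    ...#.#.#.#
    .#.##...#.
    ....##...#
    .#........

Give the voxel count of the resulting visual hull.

66 voxels

before carving: 1000 voxels (10×10×10)
V1 y: intersect with XZ mask (45 set) -- 450 left
V2 x: intersect with YZ mask (40 set) -- 186 left
V3 z: intersect with XY mask (35 set) -- 66 left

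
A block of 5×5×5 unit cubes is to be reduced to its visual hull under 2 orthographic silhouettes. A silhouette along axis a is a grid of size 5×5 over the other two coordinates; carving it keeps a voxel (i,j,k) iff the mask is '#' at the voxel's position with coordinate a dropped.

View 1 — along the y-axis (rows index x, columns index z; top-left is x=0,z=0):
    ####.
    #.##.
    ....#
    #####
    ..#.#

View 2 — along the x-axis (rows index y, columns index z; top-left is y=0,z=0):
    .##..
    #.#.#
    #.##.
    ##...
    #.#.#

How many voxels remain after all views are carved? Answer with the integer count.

|visual hull| = 41

full grid |V| = 125
[1] y-view keeps 15 columns → grid now 75
[2] x-view keeps 13 columns → grid now 41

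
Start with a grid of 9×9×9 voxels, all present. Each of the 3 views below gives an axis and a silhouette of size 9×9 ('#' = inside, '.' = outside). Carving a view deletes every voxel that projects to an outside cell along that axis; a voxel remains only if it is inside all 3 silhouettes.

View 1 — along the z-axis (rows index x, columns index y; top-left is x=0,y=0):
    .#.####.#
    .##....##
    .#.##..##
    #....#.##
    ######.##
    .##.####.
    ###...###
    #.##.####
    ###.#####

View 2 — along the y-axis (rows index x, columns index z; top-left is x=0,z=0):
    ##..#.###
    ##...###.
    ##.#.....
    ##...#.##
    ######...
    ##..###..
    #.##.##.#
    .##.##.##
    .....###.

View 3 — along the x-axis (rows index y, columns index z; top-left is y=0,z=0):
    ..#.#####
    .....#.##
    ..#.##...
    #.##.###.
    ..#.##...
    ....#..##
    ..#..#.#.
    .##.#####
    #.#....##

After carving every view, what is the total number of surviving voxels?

127 voxels

full grid |V| = 729
step 1: project along z, AND mask (54/81) → |grid| = 486
step 2: project along y, AND mask (45/81) → |grid| = 271
step 3: project along x, AND mask (38/81) → |grid| = 127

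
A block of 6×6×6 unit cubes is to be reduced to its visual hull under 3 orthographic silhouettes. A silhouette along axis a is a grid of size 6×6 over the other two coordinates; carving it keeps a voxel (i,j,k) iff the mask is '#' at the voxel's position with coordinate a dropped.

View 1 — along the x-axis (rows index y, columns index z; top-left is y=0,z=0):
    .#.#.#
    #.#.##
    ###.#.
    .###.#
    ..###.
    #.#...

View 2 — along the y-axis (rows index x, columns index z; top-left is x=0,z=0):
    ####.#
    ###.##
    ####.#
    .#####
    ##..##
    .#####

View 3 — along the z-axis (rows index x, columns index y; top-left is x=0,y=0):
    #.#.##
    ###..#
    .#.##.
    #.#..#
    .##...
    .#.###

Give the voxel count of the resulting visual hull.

initial block: 6^3 = 216
V1 x: intersect with YZ mask (20 set) -- 120 left
V2 y: intersect with XZ mask (29 set) -- 97 left
V3 z: intersect with XY mask (20 set) -- 55 left

voxel count = 55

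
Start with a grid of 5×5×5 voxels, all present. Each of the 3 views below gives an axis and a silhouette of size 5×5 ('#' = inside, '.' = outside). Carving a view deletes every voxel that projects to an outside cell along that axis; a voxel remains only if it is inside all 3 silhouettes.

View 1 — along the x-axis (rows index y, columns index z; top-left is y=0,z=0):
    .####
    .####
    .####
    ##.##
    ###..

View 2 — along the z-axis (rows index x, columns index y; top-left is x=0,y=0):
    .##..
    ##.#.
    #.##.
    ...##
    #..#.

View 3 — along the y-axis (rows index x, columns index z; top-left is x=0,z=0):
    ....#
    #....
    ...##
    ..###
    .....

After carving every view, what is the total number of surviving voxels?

start: 5×5×5 = 125 voxels
[1] x-view keeps 19 columns → grid now 95
[2] z-view keeps 12 columns → grid now 47
[3] y-view keeps 7 columns → grid now 12

remaining voxels: 12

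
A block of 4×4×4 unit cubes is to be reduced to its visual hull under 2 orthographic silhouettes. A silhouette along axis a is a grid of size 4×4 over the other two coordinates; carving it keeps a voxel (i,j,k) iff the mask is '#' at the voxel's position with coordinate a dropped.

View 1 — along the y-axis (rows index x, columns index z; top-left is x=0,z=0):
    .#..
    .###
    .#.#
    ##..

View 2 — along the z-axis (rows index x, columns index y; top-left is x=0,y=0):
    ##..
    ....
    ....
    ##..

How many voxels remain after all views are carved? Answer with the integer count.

remaining voxels: 6

start: 4×4×4 = 64 voxels
carve view 1 (along y, XZ-mask fill 8/16): 32 voxels remain
carve view 2 (along z, XY-mask fill 4/16): 6 voxels remain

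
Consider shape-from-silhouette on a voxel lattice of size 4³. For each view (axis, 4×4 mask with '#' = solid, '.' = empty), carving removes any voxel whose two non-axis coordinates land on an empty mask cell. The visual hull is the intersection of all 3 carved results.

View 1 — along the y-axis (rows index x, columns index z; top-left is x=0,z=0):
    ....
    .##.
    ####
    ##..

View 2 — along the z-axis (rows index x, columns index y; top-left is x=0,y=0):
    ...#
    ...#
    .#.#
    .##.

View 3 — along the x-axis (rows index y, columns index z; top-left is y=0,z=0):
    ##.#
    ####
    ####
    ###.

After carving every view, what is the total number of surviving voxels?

voxel count = 13

initial block: 4^3 = 64
V1 y: intersect with XZ mask (8 set) -- 32 left
V2 z: intersect with XY mask (6 set) -- 14 left
V3 x: intersect with YZ mask (14 set) -- 13 left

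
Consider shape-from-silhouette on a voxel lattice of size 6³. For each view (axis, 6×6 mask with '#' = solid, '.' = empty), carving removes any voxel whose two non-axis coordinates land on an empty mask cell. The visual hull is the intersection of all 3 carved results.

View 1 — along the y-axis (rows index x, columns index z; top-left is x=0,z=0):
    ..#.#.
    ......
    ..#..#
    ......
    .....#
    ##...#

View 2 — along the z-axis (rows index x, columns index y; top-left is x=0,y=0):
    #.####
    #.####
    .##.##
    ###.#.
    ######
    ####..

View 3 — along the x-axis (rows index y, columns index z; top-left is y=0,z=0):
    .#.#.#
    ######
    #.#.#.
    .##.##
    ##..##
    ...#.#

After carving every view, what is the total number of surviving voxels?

full grid |V| = 216
V1 y: intersect with XZ mask (8 set) -- 48 left
V2 z: intersect with XY mask (28 set) -- 36 left
V3 x: intersect with YZ mask (22 set) -- 23 left

remaining voxels: 23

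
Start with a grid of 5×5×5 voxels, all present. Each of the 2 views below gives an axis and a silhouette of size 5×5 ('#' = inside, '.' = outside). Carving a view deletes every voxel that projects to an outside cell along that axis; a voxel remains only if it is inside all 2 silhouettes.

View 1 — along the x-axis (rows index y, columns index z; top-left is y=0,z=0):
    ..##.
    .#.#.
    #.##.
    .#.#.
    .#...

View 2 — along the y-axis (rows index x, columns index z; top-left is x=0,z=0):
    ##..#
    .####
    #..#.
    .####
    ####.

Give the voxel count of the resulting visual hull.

before carving: 125 voxels (5×5×5)
carve view 1 (along x, YZ-mask fill 10/25): 50 voxels remain
carve view 2 (along y, XZ-mask fill 17/25): 37 voxels remain

remaining voxels: 37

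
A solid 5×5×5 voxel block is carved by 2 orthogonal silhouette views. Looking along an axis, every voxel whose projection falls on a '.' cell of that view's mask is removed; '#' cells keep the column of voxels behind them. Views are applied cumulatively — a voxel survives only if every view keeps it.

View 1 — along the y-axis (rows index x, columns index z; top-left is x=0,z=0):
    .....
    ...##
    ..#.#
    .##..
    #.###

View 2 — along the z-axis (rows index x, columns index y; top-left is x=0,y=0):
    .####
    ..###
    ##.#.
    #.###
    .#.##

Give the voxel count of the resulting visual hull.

|visual hull| = 32

initial block: 5^3 = 125
carve view 1 (along y, XZ-mask fill 10/25): 50 voxels remain
carve view 2 (along z, XY-mask fill 17/25): 32 voxels remain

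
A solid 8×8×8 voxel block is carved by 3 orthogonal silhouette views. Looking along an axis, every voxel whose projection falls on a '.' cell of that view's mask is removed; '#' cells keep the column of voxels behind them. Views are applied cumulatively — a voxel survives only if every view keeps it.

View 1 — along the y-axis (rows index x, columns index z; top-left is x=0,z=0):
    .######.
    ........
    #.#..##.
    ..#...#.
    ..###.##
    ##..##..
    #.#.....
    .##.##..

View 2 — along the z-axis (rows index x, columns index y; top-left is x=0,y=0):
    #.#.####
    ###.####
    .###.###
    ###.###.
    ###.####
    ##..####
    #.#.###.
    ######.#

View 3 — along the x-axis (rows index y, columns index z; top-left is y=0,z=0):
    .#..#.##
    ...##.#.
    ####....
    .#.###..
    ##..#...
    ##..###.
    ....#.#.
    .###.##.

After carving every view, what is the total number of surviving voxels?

full grid |V| = 512
  1. axis=1 (XZ plane), |mask|=27  ⇒  voxels=216
  2. axis=2 (XY plane), |mask|=50  ⇒  voxels=169
  3. axis=0 (YZ plane), |mask|=30  ⇒  voxels=84

voxel count = 84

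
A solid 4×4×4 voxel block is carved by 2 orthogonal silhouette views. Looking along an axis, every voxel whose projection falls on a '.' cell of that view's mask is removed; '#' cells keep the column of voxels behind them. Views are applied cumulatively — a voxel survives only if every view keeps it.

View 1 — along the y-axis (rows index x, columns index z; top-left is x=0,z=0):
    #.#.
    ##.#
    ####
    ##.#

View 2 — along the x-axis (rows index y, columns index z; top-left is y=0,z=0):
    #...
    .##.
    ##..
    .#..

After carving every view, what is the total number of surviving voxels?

before carving: 64 voxels (4×4×4)
  1. axis=1 (XZ plane), |mask|=12  ⇒  voxels=48
  2. axis=0 (YZ plane), |mask|=6  ⇒  voxels=19

remaining voxels: 19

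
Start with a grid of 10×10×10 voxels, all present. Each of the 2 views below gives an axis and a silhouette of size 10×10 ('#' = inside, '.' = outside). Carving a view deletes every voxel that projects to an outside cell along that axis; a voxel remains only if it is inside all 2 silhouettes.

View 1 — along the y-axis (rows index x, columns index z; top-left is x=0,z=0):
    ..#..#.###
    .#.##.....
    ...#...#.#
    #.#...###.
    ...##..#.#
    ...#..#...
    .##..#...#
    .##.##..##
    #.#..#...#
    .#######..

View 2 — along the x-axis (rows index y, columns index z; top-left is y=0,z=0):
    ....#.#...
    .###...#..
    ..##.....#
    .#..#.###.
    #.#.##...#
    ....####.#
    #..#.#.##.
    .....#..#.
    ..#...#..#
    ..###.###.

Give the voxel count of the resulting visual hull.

voxel count = 178

full grid |V| = 1000
step 1: project along y, AND mask (43/100) → |grid| = 430
step 2: project along x, AND mask (40/100) → |grid| = 178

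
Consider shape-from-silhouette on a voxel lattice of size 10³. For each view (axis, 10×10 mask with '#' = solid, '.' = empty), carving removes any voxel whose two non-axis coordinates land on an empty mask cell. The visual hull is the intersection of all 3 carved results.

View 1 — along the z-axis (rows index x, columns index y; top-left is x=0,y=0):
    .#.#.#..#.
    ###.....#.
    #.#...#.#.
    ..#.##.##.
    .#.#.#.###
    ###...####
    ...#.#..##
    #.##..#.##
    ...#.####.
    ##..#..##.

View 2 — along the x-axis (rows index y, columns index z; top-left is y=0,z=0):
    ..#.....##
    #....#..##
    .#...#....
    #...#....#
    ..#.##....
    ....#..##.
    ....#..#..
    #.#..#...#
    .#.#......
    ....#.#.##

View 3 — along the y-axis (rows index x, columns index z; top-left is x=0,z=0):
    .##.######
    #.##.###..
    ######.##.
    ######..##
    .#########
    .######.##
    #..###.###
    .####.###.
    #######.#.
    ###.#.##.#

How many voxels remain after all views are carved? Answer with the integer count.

111 voxels

before carving: 1000 voxels (10×10×10)
[1] z-view keeps 50 columns → grid now 500
[2] x-view keeps 30 columns → grid now 145
[3] y-view keeps 76 columns → grid now 111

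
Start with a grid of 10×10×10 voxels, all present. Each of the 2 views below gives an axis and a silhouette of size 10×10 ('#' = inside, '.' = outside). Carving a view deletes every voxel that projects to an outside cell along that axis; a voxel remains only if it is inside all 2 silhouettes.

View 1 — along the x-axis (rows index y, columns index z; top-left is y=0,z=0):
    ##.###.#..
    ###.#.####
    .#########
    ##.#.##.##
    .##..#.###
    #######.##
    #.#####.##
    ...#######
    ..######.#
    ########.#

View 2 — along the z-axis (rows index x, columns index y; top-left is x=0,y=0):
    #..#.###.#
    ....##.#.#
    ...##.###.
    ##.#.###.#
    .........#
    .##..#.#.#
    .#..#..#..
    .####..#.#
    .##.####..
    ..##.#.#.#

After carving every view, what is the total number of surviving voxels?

372 voxels

full grid |V| = 1000
  1. axis=0 (YZ plane), |mask|=76  ⇒  voxels=760
  2. axis=2 (XY plane), |mask|=48  ⇒  voxels=372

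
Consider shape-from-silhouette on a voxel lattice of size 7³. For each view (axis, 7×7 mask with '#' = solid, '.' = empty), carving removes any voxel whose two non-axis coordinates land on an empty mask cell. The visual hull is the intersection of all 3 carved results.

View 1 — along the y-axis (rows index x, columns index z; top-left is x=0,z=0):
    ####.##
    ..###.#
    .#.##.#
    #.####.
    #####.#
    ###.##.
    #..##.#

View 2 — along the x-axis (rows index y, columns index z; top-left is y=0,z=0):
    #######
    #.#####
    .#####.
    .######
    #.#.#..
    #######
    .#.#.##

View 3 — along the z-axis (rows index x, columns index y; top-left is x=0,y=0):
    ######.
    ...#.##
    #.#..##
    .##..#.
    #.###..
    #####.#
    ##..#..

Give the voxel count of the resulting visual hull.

start: 7×7×7 = 343 voxels
after view 1 [y-axis, 34 of 49 cells solid] → remaining = 238
after view 2 [x-axis, 38 of 49 cells solid] → remaining = 185
after view 3 [z-axis, 29 of 49 cells solid] → remaining = 116

voxel count = 116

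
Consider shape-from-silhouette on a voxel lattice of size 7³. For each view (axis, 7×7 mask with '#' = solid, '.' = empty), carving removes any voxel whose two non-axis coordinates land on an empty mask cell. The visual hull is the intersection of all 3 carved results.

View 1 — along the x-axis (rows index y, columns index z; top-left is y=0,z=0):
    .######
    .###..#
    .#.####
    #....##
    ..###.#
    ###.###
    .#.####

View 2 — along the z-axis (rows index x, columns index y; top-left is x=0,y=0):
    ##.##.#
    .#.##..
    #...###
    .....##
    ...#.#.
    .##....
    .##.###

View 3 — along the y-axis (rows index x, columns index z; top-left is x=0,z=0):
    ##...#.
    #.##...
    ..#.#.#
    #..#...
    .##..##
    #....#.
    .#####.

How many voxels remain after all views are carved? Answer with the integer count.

start: 7×7×7 = 343 voxels
V1 x: intersect with YZ mask (33 set) -- 231 left
V2 z: intersect with XY mask (23 set) -- 107 left
V3 y: intersect with XZ mask (22 set) -- 50 left

remaining voxels: 50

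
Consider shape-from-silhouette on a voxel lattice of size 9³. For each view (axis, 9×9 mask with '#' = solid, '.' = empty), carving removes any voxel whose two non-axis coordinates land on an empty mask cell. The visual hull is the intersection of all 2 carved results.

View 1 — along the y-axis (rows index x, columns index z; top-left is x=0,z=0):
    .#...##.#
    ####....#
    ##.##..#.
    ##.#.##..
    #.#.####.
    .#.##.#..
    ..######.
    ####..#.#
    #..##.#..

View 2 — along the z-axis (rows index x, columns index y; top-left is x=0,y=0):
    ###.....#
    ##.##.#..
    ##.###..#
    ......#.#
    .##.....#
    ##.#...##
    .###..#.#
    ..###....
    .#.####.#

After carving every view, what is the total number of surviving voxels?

before carving: 729 voxels (9×9×9)
carve view 1 (along y, XZ-mask fill 45/81): 405 voxels remain
carve view 2 (along z, XY-mask fill 39/81): 191 voxels remain

voxel count = 191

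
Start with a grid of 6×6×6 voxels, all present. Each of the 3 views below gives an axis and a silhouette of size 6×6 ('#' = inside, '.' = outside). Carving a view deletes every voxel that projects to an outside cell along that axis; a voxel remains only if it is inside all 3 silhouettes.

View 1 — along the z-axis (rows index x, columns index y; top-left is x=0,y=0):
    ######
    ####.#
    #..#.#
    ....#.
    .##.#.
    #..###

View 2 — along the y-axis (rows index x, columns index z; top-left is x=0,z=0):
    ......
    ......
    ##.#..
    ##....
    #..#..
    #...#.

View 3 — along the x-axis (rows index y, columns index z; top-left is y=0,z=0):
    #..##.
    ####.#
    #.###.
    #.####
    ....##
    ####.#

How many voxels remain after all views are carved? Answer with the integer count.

full grid |V| = 216
after view 1 [z-axis, 22 of 36 cells solid] → remaining = 132
after view 2 [y-axis, 9 of 36 cells solid] → remaining = 25
after view 3 [x-axis, 24 of 36 cells solid] → remaining = 17

17 voxels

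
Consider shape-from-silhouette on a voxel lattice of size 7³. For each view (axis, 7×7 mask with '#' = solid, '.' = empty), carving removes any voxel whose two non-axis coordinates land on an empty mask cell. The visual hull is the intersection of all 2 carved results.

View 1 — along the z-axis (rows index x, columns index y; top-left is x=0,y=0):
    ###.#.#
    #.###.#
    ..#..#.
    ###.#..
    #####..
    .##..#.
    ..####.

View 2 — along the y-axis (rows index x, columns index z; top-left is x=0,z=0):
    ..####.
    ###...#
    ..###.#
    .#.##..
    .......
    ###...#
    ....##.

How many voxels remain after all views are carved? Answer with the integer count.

remaining voxels: 80

before carving: 343 voxels (7×7×7)
step 1: project along z, AND mask (28/49) → |grid| = 196
step 2: project along y, AND mask (21/49) → |grid| = 80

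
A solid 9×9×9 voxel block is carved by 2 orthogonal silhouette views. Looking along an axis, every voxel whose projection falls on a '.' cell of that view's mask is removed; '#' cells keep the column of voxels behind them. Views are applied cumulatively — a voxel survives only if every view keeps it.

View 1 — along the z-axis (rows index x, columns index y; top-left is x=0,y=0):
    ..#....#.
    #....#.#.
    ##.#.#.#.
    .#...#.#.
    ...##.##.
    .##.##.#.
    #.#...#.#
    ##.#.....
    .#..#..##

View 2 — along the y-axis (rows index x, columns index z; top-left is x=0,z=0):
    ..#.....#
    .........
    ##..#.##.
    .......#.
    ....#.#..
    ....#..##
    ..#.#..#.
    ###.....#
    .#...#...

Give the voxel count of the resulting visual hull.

|visual hull| = 87

initial block: 9^3 = 729
V1 z: intersect with XY mask (33 set) -- 297 left
V2 y: intersect with XZ mask (22 set) -- 87 left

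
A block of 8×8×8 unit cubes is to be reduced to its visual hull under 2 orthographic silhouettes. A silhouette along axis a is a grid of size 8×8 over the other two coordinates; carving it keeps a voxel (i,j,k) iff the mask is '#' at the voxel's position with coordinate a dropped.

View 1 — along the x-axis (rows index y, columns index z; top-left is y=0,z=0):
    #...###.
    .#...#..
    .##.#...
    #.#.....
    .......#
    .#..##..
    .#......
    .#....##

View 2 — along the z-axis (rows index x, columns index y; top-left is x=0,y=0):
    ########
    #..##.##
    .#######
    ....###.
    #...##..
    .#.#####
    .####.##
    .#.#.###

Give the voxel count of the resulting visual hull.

full grid |V| = 512
after view 1 [x-axis, 19 of 64 cells solid] → remaining = 152
after view 2 [z-axis, 43 of 64 cells solid] → remaining = 93

93 voxels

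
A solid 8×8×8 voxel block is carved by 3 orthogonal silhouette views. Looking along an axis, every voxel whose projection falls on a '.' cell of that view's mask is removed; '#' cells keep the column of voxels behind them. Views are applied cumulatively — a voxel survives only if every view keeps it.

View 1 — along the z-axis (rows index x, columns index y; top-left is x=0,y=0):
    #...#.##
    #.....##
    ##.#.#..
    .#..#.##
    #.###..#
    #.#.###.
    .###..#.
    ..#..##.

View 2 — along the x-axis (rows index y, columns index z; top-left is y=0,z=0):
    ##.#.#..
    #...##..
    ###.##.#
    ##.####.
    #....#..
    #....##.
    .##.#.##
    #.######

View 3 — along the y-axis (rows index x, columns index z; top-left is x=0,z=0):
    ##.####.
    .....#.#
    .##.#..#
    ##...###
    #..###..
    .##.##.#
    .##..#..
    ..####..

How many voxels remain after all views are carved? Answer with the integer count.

remaining voxels: 76

initial block: 8^3 = 512
[1] z-view keeps 32 columns → grid now 256
[2] x-view keeps 36 columns → grid now 146
[3] y-view keeps 33 columns → grid now 76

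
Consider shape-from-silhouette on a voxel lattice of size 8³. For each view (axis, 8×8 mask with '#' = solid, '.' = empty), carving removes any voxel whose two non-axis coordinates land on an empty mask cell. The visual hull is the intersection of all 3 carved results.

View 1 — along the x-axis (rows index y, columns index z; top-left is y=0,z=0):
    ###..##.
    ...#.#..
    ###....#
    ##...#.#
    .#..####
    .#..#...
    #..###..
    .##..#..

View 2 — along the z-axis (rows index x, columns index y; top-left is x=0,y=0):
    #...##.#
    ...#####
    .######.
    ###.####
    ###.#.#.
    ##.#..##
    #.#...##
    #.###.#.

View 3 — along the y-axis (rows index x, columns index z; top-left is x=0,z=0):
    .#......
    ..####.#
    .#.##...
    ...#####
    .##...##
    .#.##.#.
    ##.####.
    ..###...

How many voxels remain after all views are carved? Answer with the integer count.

voxel count = 71

full grid |V| = 512
step 1: project along x, AND mask (29/64) → |grid| = 232
step 2: project along z, AND mask (41/64) → |grid| = 155
step 3: project along y, AND mask (31/64) → |grid| = 71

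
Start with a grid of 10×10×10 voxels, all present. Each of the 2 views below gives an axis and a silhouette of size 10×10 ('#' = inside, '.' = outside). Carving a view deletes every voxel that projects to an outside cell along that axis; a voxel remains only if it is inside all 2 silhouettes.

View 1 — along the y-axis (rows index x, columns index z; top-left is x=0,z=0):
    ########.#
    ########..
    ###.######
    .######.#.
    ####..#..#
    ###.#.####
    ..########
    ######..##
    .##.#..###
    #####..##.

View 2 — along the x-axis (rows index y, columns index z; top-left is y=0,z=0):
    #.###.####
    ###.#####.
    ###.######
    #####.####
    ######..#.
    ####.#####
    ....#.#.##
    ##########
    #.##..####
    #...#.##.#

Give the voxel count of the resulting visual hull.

initial block: 10^3 = 1000
carve view 1 (along y, XZ-mask fill 76/100): 760 voxels remain
carve view 2 (along x, YZ-mask fill 76/100): 579 voxels remain

voxel count = 579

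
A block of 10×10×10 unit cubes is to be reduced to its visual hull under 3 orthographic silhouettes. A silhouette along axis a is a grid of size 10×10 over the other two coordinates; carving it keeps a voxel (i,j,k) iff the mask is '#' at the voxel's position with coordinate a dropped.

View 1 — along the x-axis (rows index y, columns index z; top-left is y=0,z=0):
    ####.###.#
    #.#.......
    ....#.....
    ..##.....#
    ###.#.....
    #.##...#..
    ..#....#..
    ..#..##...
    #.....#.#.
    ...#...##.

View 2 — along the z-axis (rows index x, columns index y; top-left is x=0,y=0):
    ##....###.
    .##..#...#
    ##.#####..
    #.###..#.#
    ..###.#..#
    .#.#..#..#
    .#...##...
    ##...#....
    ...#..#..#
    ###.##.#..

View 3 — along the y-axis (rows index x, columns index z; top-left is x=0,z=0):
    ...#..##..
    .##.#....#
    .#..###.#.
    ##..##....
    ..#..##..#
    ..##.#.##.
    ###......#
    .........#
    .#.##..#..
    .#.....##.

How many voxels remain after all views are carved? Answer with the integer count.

remaining voxels: 50

before carving: 1000 voxels (10×10×10)
  1. axis=0 (YZ plane), |mask|=33  ⇒  voxels=330
  2. axis=2 (XY plane), |mask|=46  ⇒  voxels=151
  3. axis=1 (XZ plane), |mask|=37  ⇒  voxels=50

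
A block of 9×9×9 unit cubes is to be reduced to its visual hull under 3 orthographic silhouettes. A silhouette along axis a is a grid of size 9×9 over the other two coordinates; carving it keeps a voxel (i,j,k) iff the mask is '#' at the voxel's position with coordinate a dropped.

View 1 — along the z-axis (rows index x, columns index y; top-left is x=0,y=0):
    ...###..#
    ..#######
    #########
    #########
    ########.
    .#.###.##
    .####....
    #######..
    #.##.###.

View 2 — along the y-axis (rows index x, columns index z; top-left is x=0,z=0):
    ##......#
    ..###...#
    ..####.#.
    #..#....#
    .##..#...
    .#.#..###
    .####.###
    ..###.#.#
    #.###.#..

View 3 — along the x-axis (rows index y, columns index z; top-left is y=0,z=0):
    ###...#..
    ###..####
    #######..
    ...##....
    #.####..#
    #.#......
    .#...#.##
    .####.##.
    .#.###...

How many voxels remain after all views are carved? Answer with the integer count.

voxel count = 134

full grid |V| = 729
[1] z-view keeps 60 columns → grid now 540
[2] y-view keeps 40 columns → grid now 259
[3] x-view keeps 42 columns → grid now 134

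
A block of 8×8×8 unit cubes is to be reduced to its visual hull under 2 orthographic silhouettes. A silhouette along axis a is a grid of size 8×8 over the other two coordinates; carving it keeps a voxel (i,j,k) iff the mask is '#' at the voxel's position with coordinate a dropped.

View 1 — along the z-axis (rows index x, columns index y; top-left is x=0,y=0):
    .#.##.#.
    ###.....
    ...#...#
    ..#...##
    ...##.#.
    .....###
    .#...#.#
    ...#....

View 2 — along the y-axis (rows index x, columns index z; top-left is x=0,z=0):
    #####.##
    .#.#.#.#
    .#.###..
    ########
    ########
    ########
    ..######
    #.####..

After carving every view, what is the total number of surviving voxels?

143 voxels

before carving: 512 voxels (8×8×8)
V1 z: intersect with XY mask (22 set) -- 176 left
V2 y: intersect with XZ mask (50 set) -- 143 left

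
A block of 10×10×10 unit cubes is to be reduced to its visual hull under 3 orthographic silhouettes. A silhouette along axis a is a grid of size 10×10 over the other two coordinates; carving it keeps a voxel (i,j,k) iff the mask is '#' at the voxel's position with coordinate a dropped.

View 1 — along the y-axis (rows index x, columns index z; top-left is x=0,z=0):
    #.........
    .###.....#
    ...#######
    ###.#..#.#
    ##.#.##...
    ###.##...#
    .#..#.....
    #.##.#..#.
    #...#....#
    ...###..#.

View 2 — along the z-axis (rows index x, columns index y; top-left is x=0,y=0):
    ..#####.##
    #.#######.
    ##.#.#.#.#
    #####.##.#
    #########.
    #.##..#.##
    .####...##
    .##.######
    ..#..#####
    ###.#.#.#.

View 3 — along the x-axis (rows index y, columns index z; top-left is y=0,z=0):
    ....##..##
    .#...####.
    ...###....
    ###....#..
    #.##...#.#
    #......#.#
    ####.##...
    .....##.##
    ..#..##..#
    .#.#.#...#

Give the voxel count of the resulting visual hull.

134 voxels

initial block: 10^3 = 1000
after view 1 [y-axis, 43 of 100 cells solid] → remaining = 430
after view 2 [z-axis, 70 of 100 cells solid] → remaining = 304
after view 3 [x-axis, 42 of 100 cells solid] → remaining = 134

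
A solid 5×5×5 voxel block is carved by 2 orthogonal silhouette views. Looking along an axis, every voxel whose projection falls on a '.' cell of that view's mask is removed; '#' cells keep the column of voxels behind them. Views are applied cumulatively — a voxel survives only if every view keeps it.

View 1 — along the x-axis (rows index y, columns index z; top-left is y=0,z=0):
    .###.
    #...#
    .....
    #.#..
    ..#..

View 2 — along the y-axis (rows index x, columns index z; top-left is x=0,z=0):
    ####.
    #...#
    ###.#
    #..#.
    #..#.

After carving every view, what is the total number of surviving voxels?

initial block: 5^3 = 125
[1] x-view keeps 8 columns → grid now 40
[2] y-view keeps 14 columns → grid now 23

remaining voxels: 23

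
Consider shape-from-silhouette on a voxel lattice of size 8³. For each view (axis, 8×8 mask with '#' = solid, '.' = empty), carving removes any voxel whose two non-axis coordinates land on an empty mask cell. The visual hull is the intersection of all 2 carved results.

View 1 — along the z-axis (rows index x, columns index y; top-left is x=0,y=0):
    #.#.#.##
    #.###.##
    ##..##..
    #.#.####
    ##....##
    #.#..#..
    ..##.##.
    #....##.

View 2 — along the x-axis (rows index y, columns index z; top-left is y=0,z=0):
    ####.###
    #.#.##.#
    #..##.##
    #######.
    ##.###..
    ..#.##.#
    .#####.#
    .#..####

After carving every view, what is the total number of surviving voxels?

194 voxels

full grid |V| = 512
after view 1 [z-axis, 35 of 64 cells solid] → remaining = 280
after view 2 [x-axis, 44 of 64 cells solid] → remaining = 194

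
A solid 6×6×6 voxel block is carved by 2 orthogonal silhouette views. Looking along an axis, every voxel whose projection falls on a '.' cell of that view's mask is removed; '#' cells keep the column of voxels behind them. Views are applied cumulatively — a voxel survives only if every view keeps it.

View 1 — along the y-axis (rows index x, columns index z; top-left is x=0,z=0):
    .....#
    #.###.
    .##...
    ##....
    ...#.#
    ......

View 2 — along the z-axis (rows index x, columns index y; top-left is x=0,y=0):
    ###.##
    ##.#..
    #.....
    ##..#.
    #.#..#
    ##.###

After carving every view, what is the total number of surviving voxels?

voxel count = 31

before carving: 216 voxels (6×6×6)
  1. axis=1 (XZ plane), |mask|=11  ⇒  voxels=66
  2. axis=2 (XY plane), |mask|=20  ⇒  voxels=31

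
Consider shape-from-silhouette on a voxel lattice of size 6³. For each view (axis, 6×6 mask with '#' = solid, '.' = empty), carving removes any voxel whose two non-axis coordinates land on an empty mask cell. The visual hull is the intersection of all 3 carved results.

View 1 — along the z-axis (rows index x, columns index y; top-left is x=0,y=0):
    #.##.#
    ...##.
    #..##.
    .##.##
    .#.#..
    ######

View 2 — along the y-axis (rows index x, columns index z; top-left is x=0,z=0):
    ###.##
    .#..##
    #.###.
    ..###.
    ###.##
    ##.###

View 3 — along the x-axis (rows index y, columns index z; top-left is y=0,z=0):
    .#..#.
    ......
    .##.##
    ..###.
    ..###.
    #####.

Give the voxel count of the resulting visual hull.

remaining voxels: 44

full grid |V| = 216
[1] z-view keeps 21 columns → grid now 126
[2] y-view keeps 25 columns → grid now 90
[3] x-view keeps 17 columns → grid now 44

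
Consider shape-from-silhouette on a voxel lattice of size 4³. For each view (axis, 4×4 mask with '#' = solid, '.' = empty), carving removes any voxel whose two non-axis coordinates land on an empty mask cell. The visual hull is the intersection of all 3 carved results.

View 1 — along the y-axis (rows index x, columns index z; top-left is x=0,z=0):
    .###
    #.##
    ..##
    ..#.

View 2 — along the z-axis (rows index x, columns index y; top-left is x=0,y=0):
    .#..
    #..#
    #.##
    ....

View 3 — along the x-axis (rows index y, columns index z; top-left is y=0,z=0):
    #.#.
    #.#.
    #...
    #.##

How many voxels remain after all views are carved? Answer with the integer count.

before carving: 64 voxels (4×4×4)
carve view 1 (along y, XZ-mask fill 9/16): 36 voxels remain
carve view 2 (along z, XY-mask fill 6/16): 15 voxels remain
carve view 3 (along x, YZ-mask fill 8/16): 9 voxels remain

9 voxels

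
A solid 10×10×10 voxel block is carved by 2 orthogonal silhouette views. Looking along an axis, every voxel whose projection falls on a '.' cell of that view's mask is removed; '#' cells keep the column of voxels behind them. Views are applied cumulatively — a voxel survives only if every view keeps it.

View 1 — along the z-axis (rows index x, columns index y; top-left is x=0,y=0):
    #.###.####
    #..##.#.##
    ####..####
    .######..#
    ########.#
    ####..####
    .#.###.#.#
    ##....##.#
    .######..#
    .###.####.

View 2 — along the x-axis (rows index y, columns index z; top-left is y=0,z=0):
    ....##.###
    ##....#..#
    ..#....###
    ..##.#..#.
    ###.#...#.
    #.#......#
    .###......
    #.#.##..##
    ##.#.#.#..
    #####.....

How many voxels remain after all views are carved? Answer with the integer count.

voxel count = 310

full grid |V| = 1000
V1 z: intersect with XY mask (71 set) -- 710 left
V2 x: intersect with YZ mask (44 set) -- 310 left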